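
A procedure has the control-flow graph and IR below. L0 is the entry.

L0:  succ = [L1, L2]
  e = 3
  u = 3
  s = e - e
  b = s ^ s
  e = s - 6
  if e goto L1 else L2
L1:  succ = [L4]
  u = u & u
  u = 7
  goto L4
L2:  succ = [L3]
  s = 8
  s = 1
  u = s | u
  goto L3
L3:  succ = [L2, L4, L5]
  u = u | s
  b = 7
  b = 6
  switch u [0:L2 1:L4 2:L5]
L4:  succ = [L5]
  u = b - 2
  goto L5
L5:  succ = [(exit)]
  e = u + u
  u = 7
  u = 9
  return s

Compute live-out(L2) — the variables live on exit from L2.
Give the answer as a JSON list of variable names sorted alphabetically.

def/use:
  L0: def={b,e,s,u} ue=∅
  L1: def={u} ue={u}
  L2: def={s,u} ue={u}
  L3: def={b,u} ue={s,u}
  L4: def={u} ue={b}
  L5: def={e,u} ue={s,u}

Backward fixpoint:
  L0 li=∅ lo={b,s,u}
  L1 li={b,s,u} lo={b,s}
  L2 li={u} lo={s,u}
  L3 li={s,u} lo={b,s,u}
  L4 li={b,s} lo={s,u}
  L5 li={s,u} lo=∅

live-out(L2) = ["s", "u"]

Answer: ["s", "u"]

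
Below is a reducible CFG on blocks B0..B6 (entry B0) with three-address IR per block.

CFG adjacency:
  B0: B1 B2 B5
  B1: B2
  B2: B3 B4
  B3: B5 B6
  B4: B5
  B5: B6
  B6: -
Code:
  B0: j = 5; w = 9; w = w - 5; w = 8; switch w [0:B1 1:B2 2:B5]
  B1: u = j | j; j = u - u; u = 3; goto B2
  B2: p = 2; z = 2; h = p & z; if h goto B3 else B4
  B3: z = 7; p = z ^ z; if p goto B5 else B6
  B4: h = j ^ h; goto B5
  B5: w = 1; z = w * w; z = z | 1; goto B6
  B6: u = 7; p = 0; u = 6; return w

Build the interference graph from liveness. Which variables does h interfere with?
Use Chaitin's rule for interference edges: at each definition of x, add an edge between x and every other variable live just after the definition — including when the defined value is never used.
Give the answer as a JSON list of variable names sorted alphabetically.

Answer: ["j", "w"]

Analysis:
Block summaries:
  B0 def {j,w} use ∅
  B1 def {j,u} use {j}
  B2 def {h,p,z} use ∅
  B3 def {p,z} use ∅
  B4 def {h} use {h,j}
  B5 def {w,z} use ∅
  B6 def {p,u} use {w}

Backward fixpoint:
  B0 li=∅ lo={j,w}
  B1 li={j,w} lo={j,w}
  B2 li={j,w} lo={h,j,w}
  B3 li={w} lo={w}
  B4 li={h,j} lo=∅
  B5 li=∅ lo={w}
  B6 li={w} lo=∅

Conflict graph:
  h — {j,w}
  j — {h,p,u,w,z}
  p — {j,w,z}
  u — {j,w}
  w — {h,j,p,u,z}
  z — {j,p,w}

N(h) = ["j", "w"]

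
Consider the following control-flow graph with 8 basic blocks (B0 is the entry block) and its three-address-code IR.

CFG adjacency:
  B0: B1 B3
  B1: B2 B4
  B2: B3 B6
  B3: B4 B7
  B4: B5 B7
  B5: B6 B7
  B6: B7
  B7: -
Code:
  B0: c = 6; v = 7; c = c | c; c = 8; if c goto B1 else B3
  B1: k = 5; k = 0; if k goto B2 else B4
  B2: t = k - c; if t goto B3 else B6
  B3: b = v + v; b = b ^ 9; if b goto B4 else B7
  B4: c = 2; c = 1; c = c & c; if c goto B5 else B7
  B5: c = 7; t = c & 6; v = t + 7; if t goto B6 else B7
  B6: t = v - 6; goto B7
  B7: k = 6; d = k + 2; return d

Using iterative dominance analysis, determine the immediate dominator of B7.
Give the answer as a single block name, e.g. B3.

idom tree: B1←B0 B2←B1 B3←B0 B4←B0 B5←B4 B6←B0 B7←B0
Dom∩ at merges:
  B3: preds {B0,B2}: {B0} ∩ {B0,B1,B2} = {B0}; idom=B0
  B4: preds {B1,B3}: {B0,B1} ∩ {B0,B3} = {B0}; idom=B0
  B6: preds {B2,B5}: {B0,B1,B2} ∩ {B0,B4,B5} = {B0}; idom=B0
  B7: preds {B3,B4,B5,B6}: {B0,B3} ∩ {B0,B4} ∩ {B0,B4,B5} ∩ {B0,B6} = {B0}; idom=B0

idom(B7) = B0

Answer: B0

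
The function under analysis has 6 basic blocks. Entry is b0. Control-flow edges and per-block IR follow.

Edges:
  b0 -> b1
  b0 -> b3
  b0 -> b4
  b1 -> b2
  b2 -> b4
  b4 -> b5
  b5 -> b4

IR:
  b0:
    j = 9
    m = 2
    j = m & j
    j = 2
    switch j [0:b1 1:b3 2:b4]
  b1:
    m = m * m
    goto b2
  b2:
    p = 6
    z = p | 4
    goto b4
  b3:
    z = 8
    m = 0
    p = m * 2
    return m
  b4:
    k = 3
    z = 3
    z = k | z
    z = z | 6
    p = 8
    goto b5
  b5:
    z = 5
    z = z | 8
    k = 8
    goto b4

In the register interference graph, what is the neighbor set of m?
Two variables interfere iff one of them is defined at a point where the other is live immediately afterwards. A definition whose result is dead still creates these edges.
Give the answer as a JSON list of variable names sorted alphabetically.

Block summaries:
  b0 def {j,m} use ∅
  b1 def {m} use {m}
  b2 def {p,z} use ∅
  b3 def {m,p,z} use ∅
  b4 def {k,p,z} use ∅
  b5 def {k,z} use ∅

Backward fixpoint:
  b0: in=∅ out={m}
  b1: in={m} out=∅
  b2: in=∅ out=∅
  b3: in=∅ out=∅
  b4: in=∅ out=∅
  b5: in=∅ out=∅

Interfere edges:
  j↔{m}
  k↔{z}
  m↔{j,p}
  p↔{m}
  z↔{k}

N(m) = ["j", "p"]

Answer: ["j", "p"]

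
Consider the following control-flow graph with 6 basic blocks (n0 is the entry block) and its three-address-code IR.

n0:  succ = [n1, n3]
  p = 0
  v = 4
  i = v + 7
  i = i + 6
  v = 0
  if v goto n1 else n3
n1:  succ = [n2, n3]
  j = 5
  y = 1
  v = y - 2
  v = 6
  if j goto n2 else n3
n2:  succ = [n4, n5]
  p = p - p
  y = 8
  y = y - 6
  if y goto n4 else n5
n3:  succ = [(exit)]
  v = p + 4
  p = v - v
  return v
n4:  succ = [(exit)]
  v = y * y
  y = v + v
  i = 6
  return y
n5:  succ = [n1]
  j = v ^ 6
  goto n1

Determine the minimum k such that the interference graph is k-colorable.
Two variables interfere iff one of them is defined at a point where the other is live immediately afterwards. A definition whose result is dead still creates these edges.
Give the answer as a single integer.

def/use:
  n0: {i,p,v} / ∅
  n1: {j,v,y} / ∅
  n2: {p,y} / {p}
  n3: {p,v} / {p}
  n4: {i,v,y} / {y}
  n5: {j} / {v}

Liveness:
  n0 li=∅ lo={p}
  n1 li={p} lo={p,v}
  n2 li={p,v} lo={p,v,y}
  n3 li={p} lo=∅
  n4 li={y} lo=∅
  n5 li={p,v} lo={p}

Conflict graph:
  i: {p,y}
  j: {p,v,y}
  p: {i,j,v,y}
  v: {j,p,y}
  y: {i,j,p,v}

Chromatic number:
  clique {j,p,v,y} ⇒ need ≥ 4
  assign i→R2 j→R2 p→R0 v→R3 y→R1 — no edge inside a register ⇒ χ ≤ 4
  χ = 4

Answer: 4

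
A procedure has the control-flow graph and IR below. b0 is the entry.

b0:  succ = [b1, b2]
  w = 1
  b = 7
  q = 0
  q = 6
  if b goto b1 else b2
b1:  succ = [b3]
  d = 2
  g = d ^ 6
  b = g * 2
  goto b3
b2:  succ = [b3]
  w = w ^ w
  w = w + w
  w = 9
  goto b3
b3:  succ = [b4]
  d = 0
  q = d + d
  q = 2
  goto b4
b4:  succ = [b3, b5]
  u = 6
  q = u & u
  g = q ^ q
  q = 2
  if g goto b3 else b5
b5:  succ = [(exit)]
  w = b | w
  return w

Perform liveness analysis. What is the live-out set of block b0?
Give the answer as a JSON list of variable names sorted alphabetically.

def/use:
  b0: {b,q,w} / ∅
  b1: {b,d,g} / ∅
  b2: {w} / {w}
  b3: {d,q} / ∅
  b4: {g,q,u} / ∅
  b5: {w} / {b,w}

Live sets:
  b0: in=∅ out={b,w}
  b1: in={w} out={b,w}
  b2: in={b,w} out={b,w}
  b3: in={b,w} out={b,w}
  b4: in={b,w} out={b,w}
  b5: in={b,w} out=∅

live-out(b0) = ["b", "w"]

Answer: ["b", "w"]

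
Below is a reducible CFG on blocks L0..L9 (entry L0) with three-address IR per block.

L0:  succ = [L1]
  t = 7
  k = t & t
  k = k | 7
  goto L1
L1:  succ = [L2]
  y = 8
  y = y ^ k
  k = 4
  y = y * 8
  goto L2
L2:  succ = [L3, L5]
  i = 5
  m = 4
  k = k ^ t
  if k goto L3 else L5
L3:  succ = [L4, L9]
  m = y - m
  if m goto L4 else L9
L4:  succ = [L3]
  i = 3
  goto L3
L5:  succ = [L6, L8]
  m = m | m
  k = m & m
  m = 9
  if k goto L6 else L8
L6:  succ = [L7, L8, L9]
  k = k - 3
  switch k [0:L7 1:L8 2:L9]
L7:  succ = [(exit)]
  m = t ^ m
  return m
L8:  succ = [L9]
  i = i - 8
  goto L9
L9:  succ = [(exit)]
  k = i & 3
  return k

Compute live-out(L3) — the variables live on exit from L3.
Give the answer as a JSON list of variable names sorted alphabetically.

Answer: ["i", "m", "y"]

Derivation:
Block summaries:
  L0: {k,t} / ∅
  L1: {k,y} / {k}
  L2: {i,k,m} / {k,t}
  L3: {m} / {m,y}
  L4: {i} / ∅
  L5: {k,m} / {m}
  L6: {k} / {k}
  L7: {m} / {m,t}
  L8: {i} / {i}
  L9: {k} / {i}

Liveness:
  L0 li=∅ lo={k,t}
  L1 li={k,t} lo={k,t,y}
  L2 li={k,t,y} lo={i,m,t,y}
  L3 li={i,m,y} lo={i,m,y}
  L4 li={m,y} lo={i,m,y}
  L5 li={i,m,t} lo={i,k,m,t}
  L6 li={i,k,m,t} lo={i,m,t}
  L7 li={m,t} lo=∅
  L8 li={i} lo={i}
  L9 li={i} lo=∅

live-out(L3) = ["i", "m", "y"]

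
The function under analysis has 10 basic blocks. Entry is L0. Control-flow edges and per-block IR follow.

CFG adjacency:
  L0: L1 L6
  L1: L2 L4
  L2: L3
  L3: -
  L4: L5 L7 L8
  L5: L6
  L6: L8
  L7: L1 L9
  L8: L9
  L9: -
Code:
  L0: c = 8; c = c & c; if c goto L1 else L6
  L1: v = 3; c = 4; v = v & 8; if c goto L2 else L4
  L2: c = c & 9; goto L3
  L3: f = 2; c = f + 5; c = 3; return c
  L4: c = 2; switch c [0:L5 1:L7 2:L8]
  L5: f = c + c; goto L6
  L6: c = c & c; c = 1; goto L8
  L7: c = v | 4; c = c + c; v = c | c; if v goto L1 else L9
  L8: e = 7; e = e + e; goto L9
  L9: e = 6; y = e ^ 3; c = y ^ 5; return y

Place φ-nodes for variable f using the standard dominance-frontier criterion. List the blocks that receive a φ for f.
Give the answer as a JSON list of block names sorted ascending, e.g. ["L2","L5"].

Answer: ["L6", "L8", "L9"]

Derivation:
idom tree: L1←L0 L2←L1 L3←L2 L4←L1 L5←L4 L6←L0 L7←L4 L8←L0 L9←L0
Join-block Dom:
  L1: preds {L0,L7}: {L0} ∩ {L0,L1,L4,L7} = {L0}; idom=L0
  L6: preds {L0,L5}: {L0} ∩ {L0,L1,L4,L5} = {L0}; idom=L0
  L8: preds {L4,L6}: {L0,L1,L4} ∩ {L0,L6} = {L0}; idom=L0
  L9: preds {L7,L8}: {L0,L1,L4,L7} ∩ {L0,L8} = {L0}; idom=L0

DF walk-up:
  L1←L0: walk · to L0
  L1←L7: walk L7→L4→L1 to L0
  L6←L0: walk · to L0
  L6←L5: walk L5→L4→L1 to L0
  L8←L4: walk L4→L1 to L0
  L8←L6: walk L6 to L0
  L9←L7: walk L7→L4→L1 to L0
  L9←L8: walk L8 to L0
  DF(L0)=∅
  DF(L1)={L1,L6,L8,L9}
  DF(L2)=∅
  DF(L3)=∅
  DF(L4)={L1,L6,L8,L9}
  DF(L5)={L6}
  DF(L6)={L8}
  DF(L7)={L1,L9}
  DF(L8)={L9}
  DF(L9)=∅

φ for f: defs {L3,L5}
  DF⁺ = {L6,L8,L9}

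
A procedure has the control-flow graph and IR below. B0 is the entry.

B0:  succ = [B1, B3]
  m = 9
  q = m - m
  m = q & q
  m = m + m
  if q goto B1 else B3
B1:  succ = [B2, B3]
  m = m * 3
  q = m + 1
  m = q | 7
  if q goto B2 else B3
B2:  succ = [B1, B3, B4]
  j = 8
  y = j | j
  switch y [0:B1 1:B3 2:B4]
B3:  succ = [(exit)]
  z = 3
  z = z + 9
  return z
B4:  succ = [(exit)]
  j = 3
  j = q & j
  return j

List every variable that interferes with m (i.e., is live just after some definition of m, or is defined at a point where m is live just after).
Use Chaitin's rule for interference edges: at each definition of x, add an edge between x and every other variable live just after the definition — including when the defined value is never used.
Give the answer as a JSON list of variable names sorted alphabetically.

Per-block:
  B0: {m,q} / ∅
  B1: {m,q} / {m}
  B2: {j,y} / ∅
  B3: {z} / ∅
  B4: {j} / {q}

Live sets:
  B0 li=∅ lo={m}
  B1 li={m} lo={m,q}
  B2 li={m,q} lo={m,q}
  B3 li=∅ lo=∅
  B4 li={q} lo=∅

Interference:
  j: {m,q}
  m: {j,q,y}
  q: {j,m,y}
  y: {m,q}
  z: ∅

N(m) = ["j", "q", "y"]

Answer: ["j", "q", "y"]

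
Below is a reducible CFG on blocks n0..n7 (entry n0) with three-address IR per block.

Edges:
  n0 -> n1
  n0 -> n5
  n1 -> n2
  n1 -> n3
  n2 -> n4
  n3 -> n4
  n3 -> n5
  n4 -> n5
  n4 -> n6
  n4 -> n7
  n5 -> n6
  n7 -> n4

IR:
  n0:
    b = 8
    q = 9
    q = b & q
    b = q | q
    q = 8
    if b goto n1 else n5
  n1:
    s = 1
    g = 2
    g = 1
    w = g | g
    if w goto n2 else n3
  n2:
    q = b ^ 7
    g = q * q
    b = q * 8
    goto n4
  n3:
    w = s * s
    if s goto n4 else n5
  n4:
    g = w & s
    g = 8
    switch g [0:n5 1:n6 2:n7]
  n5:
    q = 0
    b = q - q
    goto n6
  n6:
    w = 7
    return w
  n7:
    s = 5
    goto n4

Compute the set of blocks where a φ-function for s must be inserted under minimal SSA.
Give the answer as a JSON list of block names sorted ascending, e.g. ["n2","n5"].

idom tree: n1←n0 n2←n1 n3←n1 n4←n1 n5←n0 n6←n0 n7←n4
Join-block Dom:
  n4: preds {n2,n3,n7}: {n0,n1,n2} ∩ {n0,n1,n3} ∩ {n0,n1,n4,n7} = {n0,n1}; idom=n1
  n5: preds {n0,n3,n4}: {n0} ∩ {n0,n1,n3} ∩ {n0,n1,n4} = {n0}; idom=n0
  n6: preds {n4,n5}: {n0,n1,n4} ∩ {n0,n5} = {n0}; idom=n0

DF derivation:
  join n4 pred n2: n2 stop@n1
  join n4 pred n3: n3 stop@n1
  join n4 pred n7: n7→n4 stop@n1
  join n5 pred n0: · stop@n0
  join n5 pred n3: n3→n1 stop@n0
  join n5 pred n4: n4→n1 stop@n0
  join n6 pred n4: n4→n1 stop@n0
  join n6 pred n5: n5 stop@n0
  n0 → ∅
  n1 → {n5,n6}
  n2 → {n4}
  n3 → {n4,n5}
  n4 → {n4,n5,n6}
  n5 → {n6}
  n6 → ∅
  n7 → {n4}

φ for s: defs {n1,n7}
  DF⁺ = {n4,n5,n6}

Answer: ["n4", "n5", "n6"]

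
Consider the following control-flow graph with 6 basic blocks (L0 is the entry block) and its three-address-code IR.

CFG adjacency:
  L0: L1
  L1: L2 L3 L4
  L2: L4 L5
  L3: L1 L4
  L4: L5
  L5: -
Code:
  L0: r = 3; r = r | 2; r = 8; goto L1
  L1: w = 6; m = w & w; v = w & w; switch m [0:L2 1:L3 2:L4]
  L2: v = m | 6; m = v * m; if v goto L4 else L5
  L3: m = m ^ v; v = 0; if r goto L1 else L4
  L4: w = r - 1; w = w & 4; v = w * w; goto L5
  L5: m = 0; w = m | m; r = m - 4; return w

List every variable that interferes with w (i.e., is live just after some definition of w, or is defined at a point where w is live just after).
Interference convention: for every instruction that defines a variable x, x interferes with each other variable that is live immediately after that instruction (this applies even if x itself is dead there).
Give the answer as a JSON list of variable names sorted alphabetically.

Per-block:
  L0: {r} / ∅
  L1: {m,v,w} / ∅
  L2: {m,v} / {m}
  L3: {m,v} / {m,r,v}
  L4: {v,w} / {r}
  L5: {m,r,w} / ∅

Liveness:
  live L0: ∅→{r}
  live L1: {r}→{m,r,v}
  live L2: {m,r}→{r}
  live L3: {m,r,v}→{r}
  live L4: {r}→∅
  live L5: ∅→∅

Interfere edges:
  m: {r,v,w}
  r: {m,v,w}
  v: {m,r}
  w: {m,r}

N(w) = ["m", "r"]

Answer: ["m", "r"]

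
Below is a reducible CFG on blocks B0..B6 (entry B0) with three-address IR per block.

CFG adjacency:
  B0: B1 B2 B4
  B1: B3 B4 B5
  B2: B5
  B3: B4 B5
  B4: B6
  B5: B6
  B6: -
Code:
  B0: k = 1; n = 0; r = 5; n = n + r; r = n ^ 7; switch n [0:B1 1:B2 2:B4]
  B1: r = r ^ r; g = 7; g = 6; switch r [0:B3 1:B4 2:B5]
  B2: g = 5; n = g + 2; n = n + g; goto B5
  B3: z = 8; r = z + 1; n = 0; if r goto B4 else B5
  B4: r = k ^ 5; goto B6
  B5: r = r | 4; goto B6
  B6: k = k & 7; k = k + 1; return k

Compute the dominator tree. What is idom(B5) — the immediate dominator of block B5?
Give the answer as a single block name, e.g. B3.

idom tree: B1←B0 B2←B0 B3←B1 B4←B0 B5←B0 B6←B0
Dom∩ at merges:
  B4: preds {B0,B1,B3}: {B0} ∩ {B0,B1} ∩ {B0,B1,B3} = {B0}; idom=B0
  B5: preds {B1,B2,B3}: {B0,B1} ∩ {B0,B2} ∩ {B0,B1,B3} = {B0}; idom=B0
  B6: preds {B4,B5}: {B0,B4} ∩ {B0,B5} = {B0}; idom=B0

idom(B5) = B0

Answer: B0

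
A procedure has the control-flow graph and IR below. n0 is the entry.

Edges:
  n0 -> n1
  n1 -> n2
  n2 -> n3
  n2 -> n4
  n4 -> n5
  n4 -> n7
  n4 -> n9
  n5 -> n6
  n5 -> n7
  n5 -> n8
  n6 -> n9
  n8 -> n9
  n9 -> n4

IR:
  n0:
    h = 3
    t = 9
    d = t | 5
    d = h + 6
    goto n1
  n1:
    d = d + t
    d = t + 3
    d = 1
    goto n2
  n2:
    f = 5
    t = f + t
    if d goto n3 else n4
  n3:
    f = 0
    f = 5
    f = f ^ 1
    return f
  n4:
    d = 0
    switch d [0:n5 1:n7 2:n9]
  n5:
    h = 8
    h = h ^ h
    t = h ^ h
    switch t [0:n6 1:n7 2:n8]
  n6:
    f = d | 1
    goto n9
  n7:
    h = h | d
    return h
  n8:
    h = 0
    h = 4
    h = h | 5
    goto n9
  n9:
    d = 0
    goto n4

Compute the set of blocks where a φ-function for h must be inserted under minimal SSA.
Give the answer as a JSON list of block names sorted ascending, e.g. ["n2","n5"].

idom tree: n1←n0 n2←n1 n3←n2 n4←n2 n5←n4 n6←n5 n7←n4 n8←n5 n9←n4
Join-block Dom:
  n4: preds {n2,n9}: {n0,n1,n2} ∩ {n0,n1,n2,n4,n9} = {n0,n1,n2}; idom=n2
  n7: preds {n4,n5}: {n0,n1,n2,n4} ∩ {n0,n1,n2,n4,n5} = {n0,n1,n2,n4}; idom=n4
  n9: preds {n4,n6,n8}: {n0,n1,n2,n4} ∩ {n0,n1,n2,n4,n5,n6} ∩ {n0,n1,n2,n4,n5,n8} = {n0,n1,n2,n4}; idom=n4

Frontier:
  join n4 pred n2: · stop@n2
  join n4 pred n9: n9→n4 stop@n2
  join n7 pred n4: · stop@n4
  join n7 pred n5: n5 stop@n4
  join n9 pred n4: · stop@n4
  join n9 pred n6: n6→n5 stop@n4
  join n9 pred n8: n8→n5 stop@n4
  n0 → ∅
  n1 → ∅
  n2 → ∅
  n3 → ∅
  n4 → {n4}
  n5 → {n7,n9}
  n6 → {n9}
  n7 → ∅
  n8 → {n9}
  n9 → {n4}

φ for h: defs {n0,n5,n7,n8}
  DF⁺ = {n4,n7,n9}

Answer: ["n4", "n7", "n9"]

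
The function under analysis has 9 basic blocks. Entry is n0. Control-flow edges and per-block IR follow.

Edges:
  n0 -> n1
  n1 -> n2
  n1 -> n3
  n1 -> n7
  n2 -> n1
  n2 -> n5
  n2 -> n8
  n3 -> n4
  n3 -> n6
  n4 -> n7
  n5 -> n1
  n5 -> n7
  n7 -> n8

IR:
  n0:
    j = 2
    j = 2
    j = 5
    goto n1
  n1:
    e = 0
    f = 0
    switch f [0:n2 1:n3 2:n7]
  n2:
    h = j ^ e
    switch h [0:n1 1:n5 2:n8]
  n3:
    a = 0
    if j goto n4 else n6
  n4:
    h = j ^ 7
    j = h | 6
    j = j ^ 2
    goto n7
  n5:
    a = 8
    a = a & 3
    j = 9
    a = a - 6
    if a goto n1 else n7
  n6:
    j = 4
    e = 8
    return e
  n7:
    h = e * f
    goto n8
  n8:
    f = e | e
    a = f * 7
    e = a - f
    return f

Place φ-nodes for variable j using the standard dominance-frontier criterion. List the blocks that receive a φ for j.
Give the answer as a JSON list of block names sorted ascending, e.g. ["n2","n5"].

Answer: ["n1", "n7", "n8"]

Derivation:
idom tree: n1←n0 n2←n1 n3←n1 n4←n3 n5←n2 n6←n3 n7←n1 n8←n1
Join-block Dom:
  n1: preds {n0,n2,n5}: {n0} ∩ {n0,n1,n2} ∩ {n0,n1,n2,n5} = {n0}; idom=n0
  n7: preds {n1,n4,n5}: {n0,n1} ∩ {n0,n1,n3,n4} ∩ {n0,n1,n2,n5} = {n0,n1}; idom=n1
  n8: preds {n2,n7}: {n0,n1,n2} ∩ {n0,n1,n7} = {n0,n1}; idom=n1

DF derivation:
  n1←n0: walk · to n0
  n1←n2: walk n2→n1 to n0
  n1←n5: walk n5→n2→n1 to n0
  n7←n1: walk · to n1
  n7←n4: walk n4→n3 to n1
  n7←n5: walk n5→n2 to n1
  n8←n2: walk n2 to n1
  n8←n7: walk n7 to n1
  DF(n0)=∅
  DF(n1)={n1}
  DF(n2)={n1,n7,n8}
  DF(n3)={n7}
  DF(n4)={n7}
  DF(n5)={n1,n7}
  DF(n6)=∅
  DF(n7)={n8}
  DF(n8)=∅

φ for j: defs {n0,n4,n5,n6}
  DF⁺ = {n1,n7,n8}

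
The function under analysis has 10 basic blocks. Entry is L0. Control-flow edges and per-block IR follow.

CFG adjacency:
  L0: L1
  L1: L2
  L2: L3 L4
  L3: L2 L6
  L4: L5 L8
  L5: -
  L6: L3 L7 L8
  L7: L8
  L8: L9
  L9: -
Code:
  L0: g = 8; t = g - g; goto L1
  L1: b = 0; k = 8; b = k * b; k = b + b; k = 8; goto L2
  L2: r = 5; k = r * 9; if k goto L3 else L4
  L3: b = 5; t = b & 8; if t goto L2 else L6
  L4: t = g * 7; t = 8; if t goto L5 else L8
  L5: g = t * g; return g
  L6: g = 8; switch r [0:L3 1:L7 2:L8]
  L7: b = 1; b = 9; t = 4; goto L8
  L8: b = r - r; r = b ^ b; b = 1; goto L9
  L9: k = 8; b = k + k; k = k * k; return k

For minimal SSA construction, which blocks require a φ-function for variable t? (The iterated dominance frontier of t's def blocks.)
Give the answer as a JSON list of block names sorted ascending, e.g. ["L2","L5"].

Answer: ["L2", "L3", "L8"]

Analysis:
idom tree: L1←L0 L2←L1 L3←L2 L4←L2 L5←L4 L6←L3 L7←L6 L8←L2 L9←L8
Join-block Dom:
  L2: preds {L1,L3}: {L0,L1} ∩ {L0,L1,L2,L3} = {L0,L1}; idom=L1
  L3: preds {L2,L6}: {L0,L1,L2} ∩ {L0,L1,L2,L3,L6} = {L0,L1,L2}; idom=L2
  L8: preds {L4,L6,L7}: {L0,L1,L2,L4} ∩ {L0,L1,L2,L3,L6} ∩ {L0,L1,L2,L3,L6,L7} = {L0,L1,L2}; idom=L2

DF walk-up:
  L2←L1: walk · to L1
  L2←L3: walk L3→L2 to L1
  L3←L2: walk · to L2
  L3←L6: walk L6→L3 to L2
  L8←L4: walk L4 to L2
  L8←L6: walk L6→L3 to L2
  L8←L7: walk L7→L6→L3 to L2
  L0: DF=∅
  L1: DF=∅
  L2: DF={L2}
  L3: DF={L2,L3,L8}
  L4: DF={L8}
  L5: DF=∅
  L6: DF={L3,L8}
  L7: DF={L8}
  L8: DF=∅
  L9: DF=∅

φ for t: defs {L0,L3,L4,L7}
  DF⁺ = {L2,L3,L8}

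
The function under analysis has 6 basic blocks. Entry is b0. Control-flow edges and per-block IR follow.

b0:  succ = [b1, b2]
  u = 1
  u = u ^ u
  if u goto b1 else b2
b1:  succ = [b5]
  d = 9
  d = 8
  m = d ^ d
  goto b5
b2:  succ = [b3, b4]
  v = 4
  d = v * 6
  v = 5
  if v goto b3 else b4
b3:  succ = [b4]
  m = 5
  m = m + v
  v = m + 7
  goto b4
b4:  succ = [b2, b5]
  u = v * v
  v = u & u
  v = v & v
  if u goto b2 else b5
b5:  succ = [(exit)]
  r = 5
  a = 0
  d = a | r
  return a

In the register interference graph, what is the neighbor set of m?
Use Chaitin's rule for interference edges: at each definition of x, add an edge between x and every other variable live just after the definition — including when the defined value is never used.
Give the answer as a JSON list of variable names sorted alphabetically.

Answer: ["v"]

Derivation:
def/use:
  b0 def {u} use ∅
  b1 def {d,m} use ∅
  b2 def {d,v} use ∅
  b3 def {m,v} use {v}
  b4 def {u,v} use {v}
  b5 def {a,d,r} use ∅

Backward fixpoint:
  live b0: ∅→∅
  live b1: ∅→∅
  live b2: ∅→{v}
  live b3: {v}→{v}
  live b4: {v}→∅
  live b5: ∅→∅

Interfere edges:
  a: {d,r}
  d: {a}
  m: {v}
  r: {a}
  u: {v}
  v: {m,u}

N(m) = ["v"]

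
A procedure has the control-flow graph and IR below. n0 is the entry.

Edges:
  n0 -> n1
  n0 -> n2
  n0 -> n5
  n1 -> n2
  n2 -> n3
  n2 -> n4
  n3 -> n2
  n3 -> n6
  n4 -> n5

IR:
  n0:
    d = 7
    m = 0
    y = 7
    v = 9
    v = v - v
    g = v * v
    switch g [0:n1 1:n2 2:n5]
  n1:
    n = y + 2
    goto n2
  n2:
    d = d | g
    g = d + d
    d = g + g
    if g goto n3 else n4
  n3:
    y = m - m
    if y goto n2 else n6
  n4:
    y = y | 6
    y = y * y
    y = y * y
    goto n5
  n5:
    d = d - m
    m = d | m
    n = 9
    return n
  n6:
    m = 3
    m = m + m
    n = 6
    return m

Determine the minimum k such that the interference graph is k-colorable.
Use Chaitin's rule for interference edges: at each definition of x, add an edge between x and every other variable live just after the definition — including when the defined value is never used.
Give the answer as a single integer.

Answer: 5

Working:
Block summaries:
  n0: {d,g,m,v,y} / ∅
  n1: {n} / {y}
  n2: {d,g} / {d,g}
  n3: {y} / {m}
  n4: {y} / {y}
  n5: {d,m,n} / {d,m}
  n6: {m,n} / ∅

Liveness:
  live n0: ∅→{d,g,m,y}
  live n1: {d,g,m,y}→{d,g,m,y}
  live n2: {d,g,m,y}→{d,g,m,y}
  live n3: {d,g,m}→{d,g,m,y}
  live n4: {d,m,y}→{d,m}
  live n5: {d,m}→∅
  live n6: ∅→∅

Interfere edges:
  d: {g,m,n,v,y}
  g: {d,m,n,y}
  m: {d,g,n,v,y}
  n: {d,g,m,y}
  v: {d,m,y}
  y: {d,g,m,n,v}

Chromatic number:
  clique {d,g,m,n,y} ⇒ need ≥ 5
  assign d→r0 g→r3 m→r1 n→r4 v→r3 y→r2 — no edge inside a register ⇒ χ ≤ 5
  χ = 5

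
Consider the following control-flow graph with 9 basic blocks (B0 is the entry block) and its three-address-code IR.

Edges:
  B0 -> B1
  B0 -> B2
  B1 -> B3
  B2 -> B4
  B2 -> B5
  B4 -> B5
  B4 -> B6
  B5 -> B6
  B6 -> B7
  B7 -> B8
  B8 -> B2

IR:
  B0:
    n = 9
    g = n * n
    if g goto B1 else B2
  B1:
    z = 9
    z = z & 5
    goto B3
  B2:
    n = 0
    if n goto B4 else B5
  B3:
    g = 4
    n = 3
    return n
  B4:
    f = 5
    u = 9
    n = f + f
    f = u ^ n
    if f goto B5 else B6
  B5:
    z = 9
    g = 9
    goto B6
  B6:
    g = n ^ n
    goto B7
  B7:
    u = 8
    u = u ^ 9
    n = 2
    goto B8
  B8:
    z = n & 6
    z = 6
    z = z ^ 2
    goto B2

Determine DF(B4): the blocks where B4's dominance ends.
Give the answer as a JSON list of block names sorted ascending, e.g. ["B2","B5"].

idom tree: B1←B0 B2←B0 B3←B1 B4←B2 B5←B2 B6←B2 B7←B6 B8←B7
Dom∩ at merges:
  B2: preds {B0,B8}: {B0} ∩ {B0,B2,B6,B7,B8} = {B0}; idom=B0
  B5: preds {B2,B4}: {B0,B2} ∩ {B0,B2,B4} = {B0,B2}; idom=B2
  B6: preds {B4,B5}: {B0,B2,B4} ∩ {B0,B2,B5} = {B0,B2}; idom=B2

DF derivation:
  B2←B0: walk · to B0
  B2←B8: walk B8→B7→B6→B2 to B0
  B5←B2: walk · to B2
  B5←B4: walk B4 to B2
  B6←B4: walk B4 to B2
  B6←B5: walk B5 to B2
  DF(B0)=∅
  DF(B1)=∅
  DF(B2)={B2}
  DF(B3)=∅
  DF(B4)={B5,B6}
  DF(B5)={B6}
  DF(B6)={B2}
  DF(B7)={B2}
  DF(B8)={B2}

DF(B4) = ["B5", "B6"]

Answer: ["B5", "B6"]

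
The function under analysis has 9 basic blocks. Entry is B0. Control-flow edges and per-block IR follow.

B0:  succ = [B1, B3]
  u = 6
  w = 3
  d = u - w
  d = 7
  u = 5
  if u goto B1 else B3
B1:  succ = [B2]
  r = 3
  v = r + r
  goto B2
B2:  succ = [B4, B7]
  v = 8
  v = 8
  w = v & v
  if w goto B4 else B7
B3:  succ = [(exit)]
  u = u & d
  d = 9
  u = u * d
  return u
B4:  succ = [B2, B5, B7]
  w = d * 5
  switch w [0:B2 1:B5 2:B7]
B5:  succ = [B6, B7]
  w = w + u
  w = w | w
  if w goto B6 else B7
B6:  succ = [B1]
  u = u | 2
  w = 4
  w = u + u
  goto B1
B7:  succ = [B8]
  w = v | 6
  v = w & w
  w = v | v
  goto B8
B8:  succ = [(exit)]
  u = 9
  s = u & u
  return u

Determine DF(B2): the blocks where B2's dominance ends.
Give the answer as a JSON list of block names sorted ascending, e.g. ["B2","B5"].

idom tree: B1←B0 B2←B1 B3←B0 B4←B2 B5←B4 B6←B5 B7←B2 B8←B7
Dom at joins:
  B1: preds {B0,B6}: {B0} ∩ {B0,B1,B2,B4,B5,B6} = {B0}; idom=B0
  B2: preds {B1,B4}: {B0,B1} ∩ {B0,B1,B2,B4} = {B0,B1}; idom=B1
  B7: preds {B2,B4,B5}: {B0,B1,B2} ∩ {B0,B1,B2,B4} ∩ {B0,B1,B2,B4,B5} = {B0,B1,B2}; idom=B2

Frontier:
  join B1 pred B0: · stop@B0
  join B1 pred B6: B6→B5→B4→B2→B1 stop@B0
  join B2 pred B1: · stop@B1
  join B2 pred B4: B4→B2 stop@B1
  join B7 pred B2: · stop@B2
  join B7 pred B4: B4 stop@B2
  join B7 pred B5: B5→B4 stop@B2
  B0 → ∅
  B1 → {B1}
  B2 → {B1,B2}
  B3 → ∅
  B4 → {B1,B2,B7}
  B5 → {B1,B7}
  B6 → {B1}
  B7 → ∅
  B8 → ∅

DF(B2) = ["B1", "B2"]

Answer: ["B1", "B2"]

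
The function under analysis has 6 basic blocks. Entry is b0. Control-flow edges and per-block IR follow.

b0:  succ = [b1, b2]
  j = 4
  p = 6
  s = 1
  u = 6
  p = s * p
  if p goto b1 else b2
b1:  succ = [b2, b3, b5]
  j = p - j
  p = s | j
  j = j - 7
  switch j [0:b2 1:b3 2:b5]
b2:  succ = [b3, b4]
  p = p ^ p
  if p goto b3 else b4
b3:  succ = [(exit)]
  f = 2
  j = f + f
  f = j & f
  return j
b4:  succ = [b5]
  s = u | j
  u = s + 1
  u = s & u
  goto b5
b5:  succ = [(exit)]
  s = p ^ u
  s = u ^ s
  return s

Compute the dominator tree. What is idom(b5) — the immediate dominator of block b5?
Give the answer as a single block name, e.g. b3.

idom tree: b1←b0 b2←b0 b3←b0 b4←b2 b5←b0
Dom at joins:
  b2: preds {b0,b1}: {b0} ∩ {b0,b1} = {b0}; idom=b0
  b3: preds {b1,b2}: {b0,b1} ∩ {b0,b2} = {b0}; idom=b0
  b5: preds {b1,b4}: {b0,b1} ∩ {b0,b2,b4} = {b0}; idom=b0

idom(b5) = b0

Answer: b0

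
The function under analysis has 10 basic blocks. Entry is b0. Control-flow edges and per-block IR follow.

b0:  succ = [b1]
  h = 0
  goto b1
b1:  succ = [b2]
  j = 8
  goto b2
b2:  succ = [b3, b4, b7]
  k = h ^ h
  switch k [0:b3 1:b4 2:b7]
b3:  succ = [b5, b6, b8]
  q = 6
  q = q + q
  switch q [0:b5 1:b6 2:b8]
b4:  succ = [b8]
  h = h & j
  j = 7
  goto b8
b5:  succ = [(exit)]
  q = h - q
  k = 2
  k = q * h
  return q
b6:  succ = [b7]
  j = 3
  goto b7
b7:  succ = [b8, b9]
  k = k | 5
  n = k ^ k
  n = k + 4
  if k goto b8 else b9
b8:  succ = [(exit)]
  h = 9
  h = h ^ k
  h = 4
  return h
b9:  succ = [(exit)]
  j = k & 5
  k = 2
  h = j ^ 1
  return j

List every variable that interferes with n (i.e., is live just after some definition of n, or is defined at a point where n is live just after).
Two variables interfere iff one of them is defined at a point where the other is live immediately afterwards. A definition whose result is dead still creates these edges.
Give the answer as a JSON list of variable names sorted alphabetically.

Answer: ["k"]

Working:
Block summaries:
  b0: {h} / ∅
  b1: {j} / ∅
  b2: {k} / {h}
  b3: {q} / ∅
  b4: {h,j} / {h,j}
  b5: {k,q} / {h,q}
  b6: {j} / ∅
  b7: {k,n} / {k}
  b8: {h} / {k}
  b9: {h,j,k} / {k}

Backward fixpoint:
  live b0: ∅→{h}
  live b1: {h}→{h,j}
  live b2: {h,j}→{h,j,k}
  live b3: {h,k}→{h,k,q}
  live b4: {h,j,k}→{k}
  live b5: {h,q}→∅
  live b6: {k}→{k}
  live b7: {k}→{k}
  live b8: {k}→∅
  live b9: {k}→∅

Conflict graph:
  h — {j,k,q}
  j — {h,k}
  k — {h,j,n,q}
  n — {k}
  q — {h,k}

N(n) = ["k"]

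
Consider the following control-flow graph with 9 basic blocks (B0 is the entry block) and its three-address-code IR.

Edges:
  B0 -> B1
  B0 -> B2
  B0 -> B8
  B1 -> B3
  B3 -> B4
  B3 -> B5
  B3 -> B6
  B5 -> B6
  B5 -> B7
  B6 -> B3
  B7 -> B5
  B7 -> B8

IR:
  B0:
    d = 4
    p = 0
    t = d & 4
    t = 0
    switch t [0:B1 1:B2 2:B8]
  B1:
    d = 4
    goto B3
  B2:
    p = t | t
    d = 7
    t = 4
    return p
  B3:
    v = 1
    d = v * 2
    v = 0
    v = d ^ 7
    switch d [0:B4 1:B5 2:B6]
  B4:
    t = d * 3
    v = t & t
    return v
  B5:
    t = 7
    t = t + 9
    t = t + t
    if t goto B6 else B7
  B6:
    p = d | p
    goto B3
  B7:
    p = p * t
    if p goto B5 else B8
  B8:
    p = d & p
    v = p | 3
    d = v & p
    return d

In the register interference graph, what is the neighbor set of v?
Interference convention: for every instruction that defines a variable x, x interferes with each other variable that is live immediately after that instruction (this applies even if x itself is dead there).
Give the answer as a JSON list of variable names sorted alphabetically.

Answer: ["d", "p"]

Analysis:
def/use:
  B0: def={d,p,t} ue=∅
  B1: def={d} ue=∅
  B2: def={d,p,t} ue={t}
  B3: def={d,v} ue=∅
  B4: def={t,v} ue={d}
  B5: def={t} ue=∅
  B6: def={p} ue={d,p}
  B7: def={p} ue={p,t}
  B8: def={d,p,v} ue={d,p}

Backward fixpoint:
  B0: in=∅ out={d,p,t}
  B1: in={p} out={p}
  B2: in={t} out=∅
  B3: in={p} out={d,p}
  B4: in={d} out=∅
  B5: in={d,p} out={d,p,t}
  B6: in={d,p} out={p}
  B7: in={d,p,t} out={d,p}
  B8: in={d,p} out=∅

Interference:
  d↔{p,t,v}
  p↔{d,t,v}
  t↔{d,p}
  v↔{d,p}

N(v) = ["d", "p"]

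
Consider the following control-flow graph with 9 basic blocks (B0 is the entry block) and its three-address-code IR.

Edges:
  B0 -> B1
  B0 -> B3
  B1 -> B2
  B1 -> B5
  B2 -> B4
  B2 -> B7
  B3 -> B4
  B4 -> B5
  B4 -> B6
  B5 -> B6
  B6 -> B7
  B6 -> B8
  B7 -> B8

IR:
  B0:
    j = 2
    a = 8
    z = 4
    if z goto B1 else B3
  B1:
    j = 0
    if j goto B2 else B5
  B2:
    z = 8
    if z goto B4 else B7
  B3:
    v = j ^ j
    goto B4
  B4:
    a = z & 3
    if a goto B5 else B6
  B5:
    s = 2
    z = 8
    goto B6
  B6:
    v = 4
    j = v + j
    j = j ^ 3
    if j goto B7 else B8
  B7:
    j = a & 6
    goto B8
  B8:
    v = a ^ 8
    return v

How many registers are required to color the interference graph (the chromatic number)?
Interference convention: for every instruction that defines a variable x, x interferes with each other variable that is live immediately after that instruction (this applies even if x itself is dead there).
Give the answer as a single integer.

Answer: 4

Derivation:
Per-block:
  B0: {a,j,z} / ∅
  B1: {j} / ∅
  B2: {z} / ∅
  B3: {v} / {j}
  B4: {a} / {z}
  B5: {s,z} / ∅
  B6: {j,v} / {j}
  B7: {j} / {a}
  B8: {v} / {a}

Live sets:
  live B0: ∅→{a,j,z}
  live B1: {a}→{a,j}
  live B2: {a,j}→{a,j,z}
  live B3: {j,z}→{j,z}
  live B4: {j,z}→{a,j}
  live B5: {a,j}→{a,j}
  live B6: {a,j}→{a}
  live B7: {a}→{a}
  live B8: {a}→∅

Conflict graph:
  a↔{j,s,v,z}
  j↔{a,s,v,z}
  s↔{a,j}
  v↔{a,j,z}
  z↔{a,j,v}

Colouring:
  clique {a,j,v,z} ⇒ need ≥ 4
  assign a→r0 j→r1 s→r2 v→r2 z→r3 — no edge inside a register ⇒ χ ≤ 4
  χ = 4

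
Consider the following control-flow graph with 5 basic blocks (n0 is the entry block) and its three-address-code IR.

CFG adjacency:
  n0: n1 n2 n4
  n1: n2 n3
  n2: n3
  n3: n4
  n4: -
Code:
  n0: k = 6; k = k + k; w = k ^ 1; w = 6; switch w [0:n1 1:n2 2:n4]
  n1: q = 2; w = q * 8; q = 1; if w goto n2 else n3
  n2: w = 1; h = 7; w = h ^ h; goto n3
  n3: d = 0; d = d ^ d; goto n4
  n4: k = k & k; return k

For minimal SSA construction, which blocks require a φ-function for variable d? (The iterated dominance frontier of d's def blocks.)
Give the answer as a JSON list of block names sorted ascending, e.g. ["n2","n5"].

idom tree: n1←n0 n2←n0 n3←n0 n4←n0
Dom at joins:
  n2: preds {n0,n1}: {n0} ∩ {n0,n1} = {n0}; idom=n0
  n3: preds {n1,n2}: {n0,n1} ∩ {n0,n2} = {n0}; idom=n0
  n4: preds {n0,n3}: {n0} ∩ {n0,n3} = {n0}; idom=n0

DF derivation:
  join n2 pred n0: · stop@n0
  join n2 pred n1: n1 stop@n0
  join n3 pred n1: n1 stop@n0
  join n3 pred n2: n2 stop@n0
  join n4 pred n0: · stop@n0
  join n4 pred n3: n3 stop@n0
  n0: DF=∅
  n1: DF={n2,n3}
  n2: DF={n3}
  n3: DF={n4}
  n4: DF=∅

φ for d: defs {n3}
  DF⁺ = {n4}

Answer: ["n4"]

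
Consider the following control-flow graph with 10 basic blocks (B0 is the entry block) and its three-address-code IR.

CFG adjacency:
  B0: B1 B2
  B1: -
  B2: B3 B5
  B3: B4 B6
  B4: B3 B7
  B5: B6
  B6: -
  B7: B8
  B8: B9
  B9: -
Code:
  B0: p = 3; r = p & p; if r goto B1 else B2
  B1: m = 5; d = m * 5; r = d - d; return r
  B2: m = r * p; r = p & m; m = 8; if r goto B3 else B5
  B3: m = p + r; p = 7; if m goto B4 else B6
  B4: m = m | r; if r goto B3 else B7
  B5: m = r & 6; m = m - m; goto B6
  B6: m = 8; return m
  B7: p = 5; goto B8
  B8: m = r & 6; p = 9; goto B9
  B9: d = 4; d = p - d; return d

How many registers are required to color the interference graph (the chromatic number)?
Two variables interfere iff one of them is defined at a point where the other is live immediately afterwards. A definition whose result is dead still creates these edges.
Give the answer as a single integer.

def/use:
  B0: {p,r} / ∅
  B1: {d,m,r} / ∅
  B2: {m,r} / {p,r}
  B3: {m,p} / {p,r}
  B4: {m} / {m,r}
  B5: {m} / {r}
  B6: {m} / ∅
  B7: {p} / ∅
  B8: {m,p} / {r}
  B9: {d} / {p}

Liveness:
  B0 li=∅ lo={p,r}
  B1 li=∅ lo=∅
  B2 li={p,r} lo={p,r}
  B3 li={p,r} lo={m,p,r}
  B4 li={m,p,r} lo={p,r}
  B5 li={r} lo=∅
  B6 li=∅ lo=∅
  B7 li={r} lo={r}
  B8 li={r} lo={p}
  B9 li={p} lo=∅

Interference:
  d: {p}
  m: {p,r}
  p: {d,m,r}
  r: {m,p}

Registers:
  {m,p,r} pairwise interfere (3-clique) ⇒ χ ≥ 3
  assign d→R1 m→R1 p→R0 r→R2 — no edge inside a register ⇒ χ ≤ 3
  χ = 3

Answer: 3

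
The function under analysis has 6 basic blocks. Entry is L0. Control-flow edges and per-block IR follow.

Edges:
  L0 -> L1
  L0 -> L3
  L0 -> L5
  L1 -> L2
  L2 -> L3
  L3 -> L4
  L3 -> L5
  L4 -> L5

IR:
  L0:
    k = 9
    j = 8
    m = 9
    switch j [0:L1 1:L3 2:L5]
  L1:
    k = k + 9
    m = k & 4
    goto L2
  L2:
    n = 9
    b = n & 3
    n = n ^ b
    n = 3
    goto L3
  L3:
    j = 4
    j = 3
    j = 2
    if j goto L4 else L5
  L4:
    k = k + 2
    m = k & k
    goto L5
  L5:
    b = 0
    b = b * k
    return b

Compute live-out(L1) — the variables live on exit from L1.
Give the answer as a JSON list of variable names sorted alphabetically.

Answer: ["k"]

Derivation:
def/use:
  L0: {j,k,m} / ∅
  L1: {k,m} / {k}
  L2: {b,n} / ∅
  L3: {j} / ∅
  L4: {k,m} / {k}
  L5: {b} / {k}

Liveness:
  L0 li=∅ lo={k}
  L1 li={k} lo={k}
  L2 li={k} lo={k}
  L3 li={k} lo={k}
  L4 li={k} lo={k}
  L5 li={k} lo=∅

live-out(L1) = ["k"]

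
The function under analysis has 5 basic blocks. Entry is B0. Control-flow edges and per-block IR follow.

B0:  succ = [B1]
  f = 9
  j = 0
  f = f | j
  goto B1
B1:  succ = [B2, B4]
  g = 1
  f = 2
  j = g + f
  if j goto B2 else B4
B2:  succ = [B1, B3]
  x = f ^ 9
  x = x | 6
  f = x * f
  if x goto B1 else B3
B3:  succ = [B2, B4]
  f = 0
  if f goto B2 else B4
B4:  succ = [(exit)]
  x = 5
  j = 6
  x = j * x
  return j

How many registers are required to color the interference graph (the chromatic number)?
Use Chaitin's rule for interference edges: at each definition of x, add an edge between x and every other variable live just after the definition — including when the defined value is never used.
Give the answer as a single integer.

Answer: 3

Working:
Block summaries:
  B0 def {f,j} use ∅
  B1 def {f,g,j} use ∅
  B2 def {f,x} use {f}
  B3 def {f} use ∅
  B4 def {j,x} use ∅

Liveness:
  live B0: ∅→∅
  live B1: ∅→{f}
  live B2: {f}→∅
  live B3: ∅→{f}
  live B4: ∅→∅

Interfere edges:
  f: {g,j,x}
  g: {f}
  j: {f,x}
  x: {f,j}

Colouring:
  lower bound: {f,j,x} mutually conflict ⇒ χ ≥ 3
  3-colouring: R0={f}  R1={g,j}  R2={x}
  χ = 3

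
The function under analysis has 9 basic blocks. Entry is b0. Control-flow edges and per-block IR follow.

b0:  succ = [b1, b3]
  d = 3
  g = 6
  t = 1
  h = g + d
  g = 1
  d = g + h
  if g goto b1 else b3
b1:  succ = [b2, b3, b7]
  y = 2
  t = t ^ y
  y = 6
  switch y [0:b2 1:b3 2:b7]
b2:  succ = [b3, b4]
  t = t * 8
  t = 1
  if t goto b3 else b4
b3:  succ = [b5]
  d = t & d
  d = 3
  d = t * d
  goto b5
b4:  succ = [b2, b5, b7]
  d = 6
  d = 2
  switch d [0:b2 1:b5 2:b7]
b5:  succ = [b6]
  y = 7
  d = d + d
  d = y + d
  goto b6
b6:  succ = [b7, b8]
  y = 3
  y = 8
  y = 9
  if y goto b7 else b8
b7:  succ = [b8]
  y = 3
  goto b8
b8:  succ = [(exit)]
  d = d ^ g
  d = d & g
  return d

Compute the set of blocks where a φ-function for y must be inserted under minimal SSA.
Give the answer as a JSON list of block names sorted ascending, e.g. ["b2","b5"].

idom tree: b1←b0 b2←b1 b3←b0 b4←b2 b5←b0 b6←b5 b7←b0 b8←b0
Join-block Dom:
  b2: preds {b1,b4}: {b0,b1} ∩ {b0,b1,b2,b4} = {b0,b1}; idom=b1
  b3: preds {b0,b1,b2}: {b0} ∩ {b0,b1} ∩ {b0,b1,b2} = {b0}; idom=b0
  b5: preds {b3,b4}: {b0,b3} ∩ {b0,b1,b2,b4} = {b0}; idom=b0
  b7: preds {b1,b4,b6}: {b0,b1} ∩ {b0,b1,b2,b4} ∩ {b0,b5,b6} = {b0}; idom=b0
  b8: preds {b6,b7}: {b0,b5,b6} ∩ {b0,b7} = {b0}; idom=b0

DF walk-up:
  b2←b1: walk · to b1
  b2←b4: walk b4→b2 to b1
  b3←b0: walk · to b0
  b3←b1: walk b1 to b0
  b3←b2: walk b2→b1 to b0
  b5←b3: walk b3 to b0
  b5←b4: walk b4→b2→b1 to b0
  b7←b1: walk b1 to b0
  b7←b4: walk b4→b2→b1 to b0
  b7←b6: walk b6→b5 to b0
  b8←b6: walk b6→b5 to b0
  b8←b7: walk b7 to b0
  b0: DF=∅
  b1: DF={b3,b5,b7}
  b2: DF={b2,b3,b5,b7}
  b3: DF={b5}
  b4: DF={b2,b5,b7}
  b5: DF={b7,b8}
  b6: DF={b7,b8}
  b7: DF={b8}
  b8: DF=∅

φ for y: defs {b1,b5,b6,b7}
  DF⁺ = {b3,b5,b7,b8}

Answer: ["b3", "b5", "b7", "b8"]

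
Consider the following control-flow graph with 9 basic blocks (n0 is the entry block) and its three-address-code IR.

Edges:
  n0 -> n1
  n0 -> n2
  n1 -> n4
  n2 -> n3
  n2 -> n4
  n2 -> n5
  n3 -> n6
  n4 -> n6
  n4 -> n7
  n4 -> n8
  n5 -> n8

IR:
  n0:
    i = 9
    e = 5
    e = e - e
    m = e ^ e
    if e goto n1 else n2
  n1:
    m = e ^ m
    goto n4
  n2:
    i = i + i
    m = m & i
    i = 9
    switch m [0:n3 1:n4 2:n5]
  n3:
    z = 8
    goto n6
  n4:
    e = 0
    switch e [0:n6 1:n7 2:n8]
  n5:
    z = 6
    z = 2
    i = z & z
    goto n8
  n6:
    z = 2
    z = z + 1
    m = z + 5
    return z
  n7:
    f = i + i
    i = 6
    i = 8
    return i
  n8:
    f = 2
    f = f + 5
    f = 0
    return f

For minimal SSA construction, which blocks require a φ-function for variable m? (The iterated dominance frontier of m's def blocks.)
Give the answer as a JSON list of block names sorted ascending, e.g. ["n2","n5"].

idom tree: n1←n0 n2←n0 n3←n2 n4←n0 n5←n2 n6←n0 n7←n4 n8←n0
Dom at joins:
  n4: preds {n1,n2}: {n0,n1} ∩ {n0,n2} = {n0}; idom=n0
  n6: preds {n3,n4}: {n0,n2,n3} ∩ {n0,n4} = {n0}; idom=n0
  n8: preds {n4,n5}: {n0,n4} ∩ {n0,n2,n5} = {n0}; idom=n0

Frontier:
  join n4 pred n1: n1 stop@n0
  join n4 pred n2: n2 stop@n0
  join n6 pred n3: n3→n2 stop@n0
  join n6 pred n4: n4 stop@n0
  join n8 pred n4: n4 stop@n0
  join n8 pred n5: n5→n2 stop@n0
  DF(n0)=∅
  DF(n1)={n4}
  DF(n2)={n4,n6,n8}
  DF(n3)={n6}
  DF(n4)={n6,n8}
  DF(n5)={n8}
  DF(n6)=∅
  DF(n7)=∅
  DF(n8)=∅

φ for m: defs {n0,n1,n2,n6}
  DF⁺ = {n4,n6,n8}

Answer: ["n4", "n6", "n8"]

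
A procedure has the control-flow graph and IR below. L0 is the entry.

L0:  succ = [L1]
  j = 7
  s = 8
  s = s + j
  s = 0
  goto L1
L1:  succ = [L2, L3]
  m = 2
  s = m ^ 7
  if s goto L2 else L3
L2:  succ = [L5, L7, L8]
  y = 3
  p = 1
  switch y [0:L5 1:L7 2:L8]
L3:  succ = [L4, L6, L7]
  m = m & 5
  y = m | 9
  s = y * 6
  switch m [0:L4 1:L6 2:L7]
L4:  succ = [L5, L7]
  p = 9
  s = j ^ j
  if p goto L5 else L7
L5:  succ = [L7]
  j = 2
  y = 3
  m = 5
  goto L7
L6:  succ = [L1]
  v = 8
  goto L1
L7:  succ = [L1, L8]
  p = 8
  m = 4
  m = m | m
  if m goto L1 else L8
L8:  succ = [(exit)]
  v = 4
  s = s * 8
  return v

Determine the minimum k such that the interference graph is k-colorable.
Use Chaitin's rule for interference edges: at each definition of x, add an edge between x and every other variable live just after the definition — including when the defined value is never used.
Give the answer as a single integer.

def/use:
  L0: {j,s} / ∅
  L1: {m,s} / ∅
  L2: {p,y} / ∅
  L3: {m,s,y} / {m}
  L4: {p,s} / {j}
  L5: {j,m,y} / ∅
  L6: {v} / ∅
  L7: {m,p} / ∅
  L8: {s,v} / {s}

Liveness:
  live L0: ∅→{j}
  live L1: {j}→{j,m,s}
  live L2: {j,s}→{j,s}
  live L3: {j,m}→{j,s}
  live L4: {j}→{j,s}
  live L5: {s}→{j,s}
  live L6: {j}→{j}
  live L7: {j,s}→{j,s}
  live L8: {s}→∅

Conflict graph:
  j↔{m,p,s,v,y}
  m↔{j,s,y}
  p↔{j,s,y}
  s↔{j,m,p,v,y}
  v↔{j,s}
  y↔{j,m,p,s}

Registers:
  clique {j,m,s,y} ⇒ need ≥ 4
  4-colouring: r0={j}  r1={s}  r2={v,y}  r3={m,p}
  χ = 4

Answer: 4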